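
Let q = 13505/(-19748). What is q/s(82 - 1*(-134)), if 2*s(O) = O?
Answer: -13505/2132784 ≈ -0.0063321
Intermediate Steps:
q = -13505/19748 (q = 13505*(-1/19748) = -13505/19748 ≈ -0.68387)
s(O) = O/2
q/s(82 - 1*(-134)) = -13505*2/(82 - 1*(-134))/19748 = -13505*2/(82 + 134)/19748 = -13505/(19748*((½)*216)) = -13505/19748/108 = -13505/19748*1/108 = -13505/2132784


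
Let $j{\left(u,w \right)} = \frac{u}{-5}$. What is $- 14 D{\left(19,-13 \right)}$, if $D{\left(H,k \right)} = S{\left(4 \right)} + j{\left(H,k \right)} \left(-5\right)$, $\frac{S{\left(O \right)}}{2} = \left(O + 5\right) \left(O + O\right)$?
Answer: $-2282$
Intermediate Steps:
$j{\left(u,w \right)} = - \frac{u}{5}$ ($j{\left(u,w \right)} = u \left(- \frac{1}{5}\right) = - \frac{u}{5}$)
$S{\left(O \right)} = 4 O \left(5 + O\right)$ ($S{\left(O \right)} = 2 \left(O + 5\right) \left(O + O\right) = 2 \left(5 + O\right) 2 O = 2 \cdot 2 O \left(5 + O\right) = 4 O \left(5 + O\right)$)
$D{\left(H,k \right)} = 144 + H$ ($D{\left(H,k \right)} = 4 \cdot 4 \left(5 + 4\right) + - \frac{H}{5} \left(-5\right) = 4 \cdot 4 \cdot 9 + H = 144 + H$)
$- 14 D{\left(19,-13 \right)} = - 14 \left(144 + 19\right) = \left(-14\right) 163 = -2282$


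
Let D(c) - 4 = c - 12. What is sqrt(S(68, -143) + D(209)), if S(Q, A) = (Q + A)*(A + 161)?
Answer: I*sqrt(1149) ≈ 33.897*I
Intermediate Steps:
D(c) = -8 + c (D(c) = 4 + (c - 12) = 4 + (-12 + c) = -8 + c)
S(Q, A) = (161 + A)*(A + Q) (S(Q, A) = (A + Q)*(161 + A) = (161 + A)*(A + Q))
sqrt(S(68, -143) + D(209)) = sqrt(((-143)**2 + 161*(-143) + 161*68 - 143*68) + (-8 + 209)) = sqrt((20449 - 23023 + 10948 - 9724) + 201) = sqrt(-1350 + 201) = sqrt(-1149) = I*sqrt(1149)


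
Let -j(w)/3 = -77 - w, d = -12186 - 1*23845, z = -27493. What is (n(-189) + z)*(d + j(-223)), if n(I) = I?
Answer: 1009534858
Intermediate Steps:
d = -36031 (d = -12186 - 23845 = -36031)
j(w) = 231 + 3*w (j(w) = -3*(-77 - w) = 231 + 3*w)
(n(-189) + z)*(d + j(-223)) = (-189 - 27493)*(-36031 + (231 + 3*(-223))) = -27682*(-36031 + (231 - 669)) = -27682*(-36031 - 438) = -27682*(-36469) = 1009534858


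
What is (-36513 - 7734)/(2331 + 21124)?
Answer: -44247/23455 ≈ -1.8865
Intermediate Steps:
(-36513 - 7734)/(2331 + 21124) = -44247/23455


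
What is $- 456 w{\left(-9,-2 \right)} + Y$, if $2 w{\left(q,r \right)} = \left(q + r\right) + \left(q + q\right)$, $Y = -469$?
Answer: $6143$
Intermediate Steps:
$w{\left(q,r \right)} = \frac{r}{2} + \frac{3 q}{2}$ ($w{\left(q,r \right)} = \frac{\left(q + r\right) + \left(q + q\right)}{2} = \frac{\left(q + r\right) + 2 q}{2} = \frac{r + 3 q}{2} = \frac{r}{2} + \frac{3 q}{2}$)
$- 456 w{\left(-9,-2 \right)} + Y = - 456 \left(\frac{1}{2} \left(-2\right) + \frac{3}{2} \left(-9\right)\right) - 469 = - 456 \left(-1 - \frac{27}{2}\right) - 469 = \left(-456\right) \left(- \frac{29}{2}\right) - 469 = 6612 - 469 = 6143$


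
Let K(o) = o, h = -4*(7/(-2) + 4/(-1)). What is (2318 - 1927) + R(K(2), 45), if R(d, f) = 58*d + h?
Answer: 537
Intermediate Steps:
h = 30 (h = -4*(7*(-1/2) + 4*(-1)) = -4*(-7/2 - 4) = -4*(-15/2) = 30)
R(d, f) = 30 + 58*d (R(d, f) = 58*d + 30 = 30 + 58*d)
(2318 - 1927) + R(K(2), 45) = (2318 - 1927) + (30 + 58*2) = 391 + (30 + 116) = 391 + 146 = 537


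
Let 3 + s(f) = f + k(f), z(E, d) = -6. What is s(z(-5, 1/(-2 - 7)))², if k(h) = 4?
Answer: 25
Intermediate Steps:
s(f) = 1 + f (s(f) = -3 + (f + 4) = -3 + (4 + f) = 1 + f)
s(z(-5, 1/(-2 - 7)))² = (1 - 6)² = (-5)² = 25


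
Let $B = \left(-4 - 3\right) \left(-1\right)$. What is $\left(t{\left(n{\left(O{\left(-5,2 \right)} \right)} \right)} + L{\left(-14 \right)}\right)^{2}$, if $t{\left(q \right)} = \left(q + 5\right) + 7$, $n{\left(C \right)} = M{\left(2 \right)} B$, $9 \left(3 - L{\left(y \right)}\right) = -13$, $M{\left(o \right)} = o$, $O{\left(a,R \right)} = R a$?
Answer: $\frac{75076}{81} \approx 926.86$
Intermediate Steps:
$B = 7$ ($B = \left(-7\right) \left(-1\right) = 7$)
$L{\left(y \right)} = \frac{40}{9}$ ($L{\left(y \right)} = 3 - - \frac{13}{9} = 3 + \frac{13}{9} = \frac{40}{9}$)
$n{\left(C \right)} = 14$ ($n{\left(C \right)} = 2 \cdot 7 = 14$)
$t{\left(q \right)} = 12 + q$ ($t{\left(q \right)} = \left(5 + q\right) + 7 = 12 + q$)
$\left(t{\left(n{\left(O{\left(-5,2 \right)} \right)} \right)} + L{\left(-14 \right)}\right)^{2} = \left(\left(12 + 14\right) + \frac{40}{9}\right)^{2} = \left(26 + \frac{40}{9}\right)^{2} = \left(\frac{274}{9}\right)^{2} = \frac{75076}{81}$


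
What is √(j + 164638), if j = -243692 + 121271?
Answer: √42217 ≈ 205.47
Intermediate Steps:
j = -122421
√(j + 164638) = √(-122421 + 164638) = √42217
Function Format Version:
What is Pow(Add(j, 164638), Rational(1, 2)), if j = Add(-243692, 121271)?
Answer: Pow(42217, Rational(1, 2)) ≈ 205.47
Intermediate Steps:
j = -122421
Pow(Add(j, 164638), Rational(1, 2)) = Pow(Add(-122421, 164638), Rational(1, 2)) = Pow(42217, Rational(1, 2))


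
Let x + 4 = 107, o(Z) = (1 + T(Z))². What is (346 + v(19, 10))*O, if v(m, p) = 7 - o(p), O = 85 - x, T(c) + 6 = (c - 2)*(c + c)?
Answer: 426096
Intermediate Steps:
T(c) = -6 + 2*c*(-2 + c) (T(c) = -6 + (c - 2)*(c + c) = -6 + (-2 + c)*(2*c) = -6 + 2*c*(-2 + c))
o(Z) = (-5 - 4*Z + 2*Z²)² (o(Z) = (1 + (-6 - 4*Z + 2*Z²))² = (-5 - 4*Z + 2*Z²)²)
x = 103 (x = -4 + 107 = 103)
O = -18 (O = 85 - 1*103 = 85 - 103 = -18)
v(m, p) = 7 - (5 - 2*p² + 4*p)²
(346 + v(19, 10))*O = (346 + (7 - (5 - 2*10² + 4*10)²))*(-18) = (346 + (7 - (5 - 2*100 + 40)²))*(-18) = (346 + (7 - (5 - 200 + 40)²))*(-18) = (346 + (7 - 1*(-155)²))*(-18) = (346 + (7 - 1*24025))*(-18) = (346 + (7 - 24025))*(-18) = (346 - 24018)*(-18) = -23672*(-18) = 426096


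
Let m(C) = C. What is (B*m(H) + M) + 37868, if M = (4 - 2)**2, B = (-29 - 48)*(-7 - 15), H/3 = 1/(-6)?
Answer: 37025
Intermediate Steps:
H = -1/2 (H = 3/(-6) = 3*(-1/6) = -1/2 ≈ -0.50000)
B = 1694 (B = -77*(-22) = 1694)
M = 4 (M = 2**2 = 4)
(B*m(H) + M) + 37868 = (1694*(-1/2) + 4) + 37868 = (-847 + 4) + 37868 = -843 + 37868 = 37025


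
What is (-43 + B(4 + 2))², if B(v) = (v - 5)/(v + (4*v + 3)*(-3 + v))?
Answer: 13987600/7569 ≈ 1848.0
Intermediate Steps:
B(v) = (-5 + v)/(v + (-3 + v)*(3 + 4*v)) (B(v) = (-5 + v)/(v + (3 + 4*v)*(-3 + v)) = (-5 + v)/(v + (-3 + v)*(3 + 4*v)))
(-43 + B(4 + 2))² = (-43 + (5 - (4 + 2))/(9 - 4*(4 + 2)² + 8*(4 + 2)))² = (-43 + (5 - 1*6)/(9 - 4*6² + 8*6))² = (-43 + (5 - 6)/(9 - 4*36 + 48))² = (-43 - 1/(9 - 144 + 48))² = (-43 - 1/(-87))² = (-43 - 1/87*(-1))² = (-43 + 1/87)² = (-3740/87)² = 13987600/7569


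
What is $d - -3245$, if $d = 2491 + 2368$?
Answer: $8104$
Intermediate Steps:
$d = 4859$
$d - -3245 = 4859 - -3245 = 4859 + 3245 = 8104$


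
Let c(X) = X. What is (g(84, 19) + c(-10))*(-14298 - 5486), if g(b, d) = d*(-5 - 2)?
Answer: 2829112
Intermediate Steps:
g(b, d) = -7*d (g(b, d) = d*(-7) = -7*d)
(g(84, 19) + c(-10))*(-14298 - 5486) = (-7*19 - 10)*(-14298 - 5486) = (-133 - 10)*(-19784) = -143*(-19784) = 2829112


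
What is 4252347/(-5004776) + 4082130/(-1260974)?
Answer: -992009433033/242726631224 ≈ -4.0869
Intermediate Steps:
4252347/(-5004776) + 4082130/(-1260974) = 4252347*(-1/5004776) + 4082130*(-1/1260974) = -4252347/5004776 - 157005/48499 = -992009433033/242726631224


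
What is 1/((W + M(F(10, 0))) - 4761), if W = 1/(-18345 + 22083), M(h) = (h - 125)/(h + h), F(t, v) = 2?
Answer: -7476/35823121 ≈ -0.00020869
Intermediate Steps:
M(h) = (-125 + h)/(2*h) (M(h) = (-125 + h)/((2*h)) = (-125 + h)*(1/(2*h)) = (-125 + h)/(2*h))
W = 1/3738 ≈ 0.00026752
1/((W + M(F(10, 0))) - 4761) = 1/((1/3738 + (1/2)*(-125 + 2)/2) - 4761) = 1/((1/3738 + (1/2)*(1/2)*(-123)) - 4761) = 1/((1/3738 - 123/4) - 4761) = 1/(-229885/7476 - 4761) = 1/(-35823121/7476) = -7476/35823121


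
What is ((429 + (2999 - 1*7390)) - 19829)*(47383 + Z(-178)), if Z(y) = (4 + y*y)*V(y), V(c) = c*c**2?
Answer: 4251747041307463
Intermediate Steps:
V(c) = c**3
Z(y) = y**3*(4 + y**2) (Z(y) = (4 + y*y)*y**3 = (4 + y**2)*y**3 = y**3*(4 + y**2))
((429 + (2999 - 1*7390)) - 19829)*(47383 + Z(-178)) = ((429 + (2999 - 1*7390)) - 19829)*(47383 + (-178)**3*(4 + (-178)**2)) = ((429 + (2999 - 7390)) - 19829)*(47383 - 5639752*(4 + 31684)) = ((429 - 4391) - 19829)*(47383 - 5639752*31688) = (-3962 - 19829)*(47383 - 178712461376) = -23791*(-178712413993) = 4251747041307463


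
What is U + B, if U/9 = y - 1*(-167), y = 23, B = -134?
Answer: 1576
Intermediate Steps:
U = 1710 (U = 9*(23 - 1*(-167)) = 9*(23 + 167) = 9*190 = 1710)
U + B = 1710 - 134 = 1576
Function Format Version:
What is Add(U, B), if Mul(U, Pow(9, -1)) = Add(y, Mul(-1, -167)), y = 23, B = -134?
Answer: 1576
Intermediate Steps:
U = 1710 (U = Mul(9, Add(23, Mul(-1, -167))) = Mul(9, Add(23, 167)) = Mul(9, 190) = 1710)
Add(U, B) = Add(1710, -134) = 1576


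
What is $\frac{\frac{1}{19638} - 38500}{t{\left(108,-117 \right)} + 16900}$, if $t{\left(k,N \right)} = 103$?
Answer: $- \frac{756062999}{333904914} \approx -2.2643$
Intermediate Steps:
$\frac{\frac{1}{19638} - 38500}{t{\left(108,-117 \right)} + 16900} = \frac{\frac{1}{19638} - 38500}{103 + 16900} = \frac{\frac{1}{19638} - 38500}{17003} = \left(- \frac{756062999}{19638}\right) \frac{1}{17003} = - \frac{756062999}{333904914}$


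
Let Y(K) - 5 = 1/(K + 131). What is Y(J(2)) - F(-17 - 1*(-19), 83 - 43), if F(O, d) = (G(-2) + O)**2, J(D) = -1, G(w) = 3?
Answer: -2599/130 ≈ -19.992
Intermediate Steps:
Y(K) = 5 + 1/(131 + K) (Y(K) = 5 + 1/(K + 131) = 5 + 1/(131 + K))
F(O, d) = (3 + O)**2
Y(J(2)) - F(-17 - 1*(-19), 83 - 43) = (656 + 5*(-1))/(131 - 1) - (3 + (-17 - 1*(-19)))**2 = (656 - 5)/130 - (3 + (-17 + 19))**2 = (1/130)*651 - (3 + 2)**2 = 651/130 - 1*5**2 = 651/130 - 1*25 = 651/130 - 25 = -2599/130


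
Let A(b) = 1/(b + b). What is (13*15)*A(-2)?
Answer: -195/4 ≈ -48.750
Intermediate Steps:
A(b) = 1/(2*b)
(13*15)*A(-2) = (13*15)*((1/2)/(-2)) = 195*((1/2)*(-1/2)) = 195*(-1/4) = -195/4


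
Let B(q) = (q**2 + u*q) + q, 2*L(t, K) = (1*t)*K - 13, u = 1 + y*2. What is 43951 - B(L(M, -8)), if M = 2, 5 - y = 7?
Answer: 174847/4 ≈ 43712.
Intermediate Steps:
y = -2 (y = 5 - 1*7 = 5 - 7 = -2)
u = -3 (u = 1 - 2*2 = 1 - 4 = -3)
L(t, K) = -13/2 + K*t/2 (L(t, K) = ((1*t)*K - 13)/2 = (t*K - 13)/2 = (K*t - 13)/2 = (-13 + K*t)/2 = -13/2 + K*t/2)
B(q) = q**2 - 2*q (B(q) = (q**2 - 3*q) + q = q**2 - 2*q)
43951 - B(L(M, -8)) = 43951 - (-13/2 + (1/2)*(-8)*2)*(-2 + (-13/2 + (1/2)*(-8)*2)) = 43951 - (-13/2 - 8)*(-2 + (-13/2 - 8)) = 43951 - (-29)*(-2 - 29/2)/2 = 43951 - (-29)*(-33)/(2*2) = 43951 - 1*957/4 = 43951 - 957/4 = 174847/4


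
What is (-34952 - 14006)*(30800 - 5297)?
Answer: -1248575874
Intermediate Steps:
(-34952 - 14006)*(30800 - 5297) = -48958*25503 = -1248575874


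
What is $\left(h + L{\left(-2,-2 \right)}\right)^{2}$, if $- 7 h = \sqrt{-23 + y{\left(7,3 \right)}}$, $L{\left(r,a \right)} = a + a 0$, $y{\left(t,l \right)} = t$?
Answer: $\frac{180}{49} + \frac{16 i}{7} \approx 3.6735 + 2.2857 i$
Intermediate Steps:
$L{\left(r,a \right)} = a$ ($L{\left(r,a \right)} = a + 0 = a$)
$h = - \frac{4 i}{7}$ ($h = - \frac{\sqrt{-23 + 7}}{7} = - \frac{\sqrt{-16}}{7} = - \frac{4 i}{7} \approx - 0.57143 i$)
$\left(h + L{\left(-2,-2 \right)}\right)^{2} = \left(- \frac{4 i}{7} - 2\right)^{2} = \left(-2 - \frac{4 i}{7}\right)^{2}$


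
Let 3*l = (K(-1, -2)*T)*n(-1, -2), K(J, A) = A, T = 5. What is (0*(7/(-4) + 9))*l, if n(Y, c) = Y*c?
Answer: 0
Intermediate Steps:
l = -20/3 (l = ((-2*5)*(-1*(-2)))/3 = (-10*2)/3 = (⅓)*(-20) = -20/3 ≈ -6.6667)
(0*(7/(-4) + 9))*l = (0*(7/(-4) + 9))*(-20/3) = (0*(7*(-¼) + 9))*(-20/3) = (0*(-7/4 + 9))*(-20/3) = (0*(29/4))*(-20/3) = 0*(-20/3) = 0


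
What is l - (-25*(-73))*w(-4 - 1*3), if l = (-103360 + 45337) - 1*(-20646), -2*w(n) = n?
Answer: -87529/2 ≈ -43765.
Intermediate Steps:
w(n) = -n/2
l = -37377 (l = -58023 + 20646 = -37377)
l - (-25*(-73))*w(-4 - 1*3) = -37377 - (-25*(-73))*(-(-4 - 1*3)/2) = -37377 - 1825*(-(-4 - 3)/2) = -37377 - 1825*(-½*(-7)) = -37377 - 1825*7/2 = -37377 - 1*12775/2 = -37377 - 12775/2 = -87529/2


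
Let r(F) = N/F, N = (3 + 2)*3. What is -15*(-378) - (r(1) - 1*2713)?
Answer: 8368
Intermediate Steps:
N = 15 (N = 5*3 = 15)
r(F) = 15/F
-15*(-378) - (r(1) - 1*2713) = -15*(-378) - (15/1 - 1*2713) = 5670 - (15*1 - 2713) = 5670 - (15 - 2713) = 5670 - 1*(-2698) = 5670 + 2698 = 8368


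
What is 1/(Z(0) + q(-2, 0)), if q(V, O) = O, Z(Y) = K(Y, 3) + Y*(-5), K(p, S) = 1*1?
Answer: 1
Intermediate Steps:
K(p, S) = 1
Z(Y) = 1 - 5*Y (Z(Y) = 1 + Y*(-5) = 1 - 5*Y)
1/(Z(0) + q(-2, 0)) = 1/((1 - 5*0) + 0) = 1/((1 + 0) + 0) = 1/(1 + 0) = 1/1 = 1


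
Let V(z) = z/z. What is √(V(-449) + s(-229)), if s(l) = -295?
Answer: 7*I*√6 ≈ 17.146*I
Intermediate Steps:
V(z) = 1
√(V(-449) + s(-229)) = √(1 - 295) = √(-294) = 7*I*√6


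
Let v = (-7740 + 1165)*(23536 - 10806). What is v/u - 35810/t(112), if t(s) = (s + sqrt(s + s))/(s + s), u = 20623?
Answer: -17463312962/226853 + 28648*sqrt(14)/11 ≈ -67236.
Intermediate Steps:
v = -83699750 (v = -6575*12730 = -83699750)
t(s) = (s + sqrt(2)*sqrt(s))/(2*s) (t(s) = (s + sqrt(2*s))/((2*s)) = (s + sqrt(2)*sqrt(s))*(1/(2*s)) = (s + sqrt(2)*sqrt(s))/(2*s))
v/u - 35810/t(112) = -83699750/20623 - 35810/(1/2 + sqrt(2)/(2*sqrt(112))) = -83699750*1/20623 - 35810/(1/2 + sqrt(2)*(sqrt(7)/28)/2) = -83699750/20623 - 35810/(1/2 + sqrt(14)/56)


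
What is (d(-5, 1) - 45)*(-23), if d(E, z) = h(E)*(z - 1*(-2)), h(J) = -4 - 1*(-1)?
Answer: 1242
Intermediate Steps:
h(J) = -3 (h(J) = -4 + 1 = -3)
d(E, z) = -6 - 3*z (d(E, z) = -3*(z - 1*(-2)) = -3*(z + 2) = -3*(2 + z) = -6 - 3*z)
(d(-5, 1) - 45)*(-23) = ((-6 - 3*1) - 45)*(-23) = ((-6 - 3) - 45)*(-23) = (-9 - 45)*(-23) = -54*(-23) = 1242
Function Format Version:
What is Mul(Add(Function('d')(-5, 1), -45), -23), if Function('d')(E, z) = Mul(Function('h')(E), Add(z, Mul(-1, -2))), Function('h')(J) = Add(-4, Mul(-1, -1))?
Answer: 1242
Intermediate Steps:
Function('h')(J) = -3 (Function('h')(J) = Add(-4, 1) = -3)
Function('d')(E, z) = Add(-6, Mul(-3, z)) (Function('d')(E, z) = Mul(-3, Add(z, Mul(-1, -2))) = Mul(-3, Add(z, 2)) = Mul(-3, Add(2, z)) = Add(-6, Mul(-3, z)))
Mul(Add(Function('d')(-5, 1), -45), -23) = Mul(Add(Add(-6, Mul(-3, 1)), -45), -23) = Mul(Add(Add(-6, -3), -45), -23) = Mul(Add(-9, -45), -23) = Mul(-54, -23) = 1242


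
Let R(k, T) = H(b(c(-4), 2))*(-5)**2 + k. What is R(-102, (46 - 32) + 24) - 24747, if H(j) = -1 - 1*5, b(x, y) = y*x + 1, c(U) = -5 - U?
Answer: -24999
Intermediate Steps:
b(x, y) = 1 + x*y (b(x, y) = x*y + 1 = 1 + x*y)
H(j) = -6 (H(j) = -1 - 5 = -6)
R(k, T) = -150 + k (R(k, T) = -6*(-5)**2 + k = -6*25 + k = -150 + k)
R(-102, (46 - 32) + 24) - 24747 = (-150 - 102) - 24747 = -252 - 24747 = -24999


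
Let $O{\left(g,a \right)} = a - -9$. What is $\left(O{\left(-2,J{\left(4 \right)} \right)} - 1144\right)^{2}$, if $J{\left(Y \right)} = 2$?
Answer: $1283689$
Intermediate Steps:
$O{\left(g,a \right)} = 9 + a$ ($O{\left(g,a \right)} = a + 9 = 9 + a$)
$\left(O{\left(-2,J{\left(4 \right)} \right)} - 1144\right)^{2} = \left(\left(9 + 2\right) - 1144\right)^{2} = \left(11 - 1144\right)^{2} = \left(-1133\right)^{2} = 1283689$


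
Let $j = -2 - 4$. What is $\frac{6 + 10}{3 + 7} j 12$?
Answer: $- \frac{576}{5} \approx -115.2$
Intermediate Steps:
$j = -6$ ($j = -2 - 4 = -6$)
$\frac{6 + 10}{3 + 7} j 12 = \frac{6 + 10}{3 + 7} \left(-6\right) 12 = \frac{16}{10} \left(-6\right) 12 = 16 \cdot \frac{1}{10} \left(-6\right) 12 = \frac{8}{5} \left(-6\right) 12 = \left(- \frac{48}{5}\right) 12 = - \frac{576}{5}$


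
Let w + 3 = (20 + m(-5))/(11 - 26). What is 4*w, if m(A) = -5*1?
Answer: -16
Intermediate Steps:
m(A) = -5
w = -4 (w = -3 + (20 - 5)/(11 - 26) = -3 + 15/(-15) = -3 + 15*(-1/15) = -3 - 1 = -4)
4*w = 4*(-4) = -16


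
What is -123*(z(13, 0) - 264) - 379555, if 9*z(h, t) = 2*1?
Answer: -1041331/3 ≈ -3.4711e+5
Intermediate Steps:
z(h, t) = 2/9 (z(h, t) = (2*1)/9 = (1/9)*2 = 2/9)
-123*(z(13, 0) - 264) - 379555 = -123*(2/9 - 264) - 379555 = -123*(-2374/9) - 379555 = 97334/3 - 379555 = -1041331/3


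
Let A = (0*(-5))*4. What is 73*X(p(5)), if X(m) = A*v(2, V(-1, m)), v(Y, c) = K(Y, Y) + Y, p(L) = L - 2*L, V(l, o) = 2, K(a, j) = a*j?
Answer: 0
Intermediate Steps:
p(L) = -L
A = 0 (A = 0*4 = 0)
v(Y, c) = Y + Y² (v(Y, c) = Y*Y + Y = Y² + Y = Y + Y²)
X(m) = 0 (X(m) = 0*(2*(1 + 2)) = 0*(2*3) = 0*6 = 0)
73*X(p(5)) = 73*0 = 0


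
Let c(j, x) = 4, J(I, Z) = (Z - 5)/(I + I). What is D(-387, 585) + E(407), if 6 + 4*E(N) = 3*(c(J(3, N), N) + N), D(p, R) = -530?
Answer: -893/4 ≈ -223.25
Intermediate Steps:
J(I, Z) = (-5 + Z)/(2*I) (J(I, Z) = (-5 + Z)/((2*I)) = (-5 + Z)*(1/(2*I)) = (-5 + Z)/(2*I))
E(N) = 3/2 + 3*N/4 (E(N) = -3/2 + (3*(4 + N))/4 = -3/2 + (12 + 3*N)/4 = -3/2 + (3 + 3*N/4) = 3/2 + 3*N/4)
D(-387, 585) + E(407) = -530 + (3/2 + (3/4)*407) = -530 + (3/2 + 1221/4) = -530 + 1227/4 = -893/4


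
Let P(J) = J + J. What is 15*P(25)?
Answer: 750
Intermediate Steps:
P(J) = 2*J
15*P(25) = 15*(2*25) = 15*50 = 750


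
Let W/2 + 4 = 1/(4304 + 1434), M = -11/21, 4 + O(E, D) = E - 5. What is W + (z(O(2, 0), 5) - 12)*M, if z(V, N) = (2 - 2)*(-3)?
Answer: -34421/20083 ≈ -1.7139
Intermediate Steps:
O(E, D) = -9 + E (O(E, D) = -4 + (E - 5) = -4 + (-5 + E) = -9 + E)
z(V, N) = 0 (z(V, N) = 0*(-3) = 0)
M = -11/21 (M = -11*1/21 = -11/21 ≈ -0.52381)
W = -22951/2869 (W = -8 + 2/(4304 + 1434) = -8 + 2/5738 = -8 + 2*(1/5738) = -8 + 1/2869 = -22951/2869 ≈ -7.9996)
W + (z(O(2, 0), 5) - 12)*M = -22951/2869 + (0 - 12)*(-11/21) = -22951/2869 - 12*(-11/21) = -22951/2869 + 44/7 = -34421/20083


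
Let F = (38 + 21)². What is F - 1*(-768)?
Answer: 4249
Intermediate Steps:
F = 3481 (F = 59² = 3481)
F - 1*(-768) = 3481 - 1*(-768) = 3481 + 768 = 4249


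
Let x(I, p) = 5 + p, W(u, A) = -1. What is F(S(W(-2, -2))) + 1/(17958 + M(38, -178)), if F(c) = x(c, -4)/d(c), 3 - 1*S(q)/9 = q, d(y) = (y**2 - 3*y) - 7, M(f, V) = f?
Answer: 19177/21253276 ≈ 0.00090231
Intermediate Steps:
d(y) = -7 + y**2 - 3*y
S(q) = 27 - 9*q
F(c) = 1/(-7 + c**2 - 3*c) (F(c) = (5 - 4)/(-7 + c**2 - 3*c) = 1/(-7 + c**2 - 3*c))
F(S(W(-2, -2))) + 1/(17958 + M(38, -178)) = 1/(-7 + (27 - 9*(-1))**2 - 3*(27 - 9*(-1))) + 1/(17958 + 38) = 1/(-7 + (27 + 9)**2 - 3*(27 + 9)) + 1/17996 = 1/(-7 + 36**2 - 3*36) + 1/17996 = 1/(-7 + 1296 - 108) + 1/17996 = 1/1181 + 1/17996 = 19177/21253276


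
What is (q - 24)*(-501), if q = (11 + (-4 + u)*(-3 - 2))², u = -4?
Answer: -1291077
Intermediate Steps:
q = 2601 (q = (11 + (-4 - 4)*(-3 - 2))² = (11 - 8*(-5))² = (11 + 40)² = 51² = 2601)
(q - 24)*(-501) = (2601 - 24)*(-501) = 2577*(-501) = -1291077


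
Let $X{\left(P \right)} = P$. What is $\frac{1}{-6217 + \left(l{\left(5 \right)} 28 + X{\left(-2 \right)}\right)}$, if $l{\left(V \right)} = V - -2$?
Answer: $- \frac{1}{6023} \approx -0.00016603$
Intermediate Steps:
$l{\left(V \right)} = 2 + V$ ($l{\left(V \right)} = V + 2 = 2 + V$)
$\frac{1}{-6217 + \left(l{\left(5 \right)} 28 + X{\left(-2 \right)}\right)} = \frac{1}{-6217 - \left(2 - \left(2 + 5\right) 28\right)} = \frac{1}{-6217 + \left(7 \cdot 28 - 2\right)} = \frac{1}{-6217 + \left(196 - 2\right)} = \frac{1}{-6217 + 194} = \frac{1}{-6023} = - \frac{1}{6023}$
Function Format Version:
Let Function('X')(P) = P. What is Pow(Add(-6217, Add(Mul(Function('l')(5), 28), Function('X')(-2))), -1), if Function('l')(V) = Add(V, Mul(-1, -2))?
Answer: Rational(-1, 6023) ≈ -0.00016603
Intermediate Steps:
Function('l')(V) = Add(2, V) (Function('l')(V) = Add(V, 2) = Add(2, V))
Pow(Add(-6217, Add(Mul(Function('l')(5), 28), Function('X')(-2))), -1) = Pow(Add(-6217, Add(Mul(Add(2, 5), 28), -2)), -1) = Pow(Add(-6217, Add(Mul(7, 28), -2)), -1) = Pow(Add(-6217, Add(196, -2)), -1) = Pow(Add(-6217, 194), -1) = Pow(-6023, -1) = Rational(-1, 6023)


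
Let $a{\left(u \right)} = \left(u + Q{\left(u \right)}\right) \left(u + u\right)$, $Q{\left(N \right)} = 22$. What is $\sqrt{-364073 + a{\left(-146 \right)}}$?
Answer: $i \sqrt{327865} \approx 572.59 i$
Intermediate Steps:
$a{\left(u \right)} = 2 u \left(22 + u\right)$ ($a{\left(u \right)} = \left(u + 22\right) \left(u + u\right) = \left(22 + u\right) 2 u = 2 u \left(22 + u\right)$)
$\sqrt{-364073 + a{\left(-146 \right)}} = \sqrt{-364073 + 2 \left(-146\right) \left(22 - 146\right)} = \sqrt{-364073 + 2 \left(-146\right) \left(-124\right)} = \sqrt{-364073 + 36208} = \sqrt{-327865} = i \sqrt{327865}$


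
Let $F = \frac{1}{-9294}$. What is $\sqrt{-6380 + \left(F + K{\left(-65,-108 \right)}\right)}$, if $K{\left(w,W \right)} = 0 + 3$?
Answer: $\frac{i \sqrt{550835295666}}{9294} \approx 79.856 i$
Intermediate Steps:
$K{\left(w,W \right)} = 3$
$F = - \frac{1}{9294} \approx -0.0001076$
$\sqrt{-6380 + \left(F + K{\left(-65,-108 \right)}\right)} = \sqrt{-6380 + \left(- \frac{1}{9294} + 3\right)} = \sqrt{-6380 + \frac{27881}{9294}} = \sqrt{- \frac{59267839}{9294}} = \frac{i \sqrt{550835295666}}{9294}$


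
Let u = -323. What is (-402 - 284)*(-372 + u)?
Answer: 476770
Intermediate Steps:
(-402 - 284)*(-372 + u) = (-402 - 284)*(-372 - 323) = -686*(-695) = 476770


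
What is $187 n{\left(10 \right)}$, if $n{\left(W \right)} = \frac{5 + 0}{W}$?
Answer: $\frac{187}{2} \approx 93.5$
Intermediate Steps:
$n{\left(W \right)} = \frac{5}{W}$
$187 n{\left(10 \right)} = 187 \cdot \frac{5}{10} = 187 \cdot 5 \cdot \frac{1}{10} = 187 \cdot \frac{1}{2} = \frac{187}{2}$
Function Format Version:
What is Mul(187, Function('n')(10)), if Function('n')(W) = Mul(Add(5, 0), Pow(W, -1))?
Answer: Rational(187, 2) ≈ 93.500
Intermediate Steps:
Function('n')(W) = Mul(5, Pow(W, -1))
Mul(187, Function('n')(10)) = Mul(187, Mul(5, Pow(10, -1))) = Mul(187, Mul(5, Rational(1, 10))) = Mul(187, Rational(1, 2)) = Rational(187, 2)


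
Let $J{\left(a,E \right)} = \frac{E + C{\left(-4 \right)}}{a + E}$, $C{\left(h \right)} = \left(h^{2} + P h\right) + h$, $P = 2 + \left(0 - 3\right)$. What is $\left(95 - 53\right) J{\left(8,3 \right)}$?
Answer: $\frac{798}{11} \approx 72.545$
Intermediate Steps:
$P = -1$ ($P = 2 - 3 = -1$)
$C{\left(h \right)} = h^{2}$ ($C{\left(h \right)} = \left(h^{2} - h\right) + h = h^{2}$)
$J{\left(a,E \right)} = \frac{16 + E}{E + a}$ ($J{\left(a,E \right)} = \frac{E + \left(-4\right)^{2}}{a + E} = \frac{E + 16}{E + a} = \frac{16 + E}{E + a}$)
$\left(95 - 53\right) J{\left(8,3 \right)} = \left(95 - 53\right) \frac{16 + 3}{3 + 8} = 42 \cdot \frac{1}{11} \cdot 19 = 42 \cdot \frac{19}{11} = \frac{798}{11}$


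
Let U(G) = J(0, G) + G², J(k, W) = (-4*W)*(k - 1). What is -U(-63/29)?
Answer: 3339/841 ≈ 3.9703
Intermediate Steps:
J(k, W) = -4*W*(-1 + k) (J(k, W) = (-4*W)*(-1 + k) = -4*W*(-1 + k))
U(G) = G² + 4*G (U(G) = 4*G*(1 - 1*0) + G² = 4*G*(1 + 0) + G² = 4*G*1 + G² = 4*G + G² = G² + 4*G)
-U(-63/29) = -(-63/29)*(4 - 63/29) = -(-63*1/29)*(4 - 63*1/29) = -(-63)*(4 - 63/29)/29 = -(-63)*53/(29*29) = -1*(-3339/841) = 3339/841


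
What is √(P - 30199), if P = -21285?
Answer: 2*I*√12871 ≈ 226.9*I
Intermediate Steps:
√(P - 30199) = √(-21285 - 30199) = √(-51484) = 2*I*√12871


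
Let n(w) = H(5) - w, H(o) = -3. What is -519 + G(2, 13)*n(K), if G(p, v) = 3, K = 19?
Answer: -585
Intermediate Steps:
n(w) = -3 - w
-519 + G(2, 13)*n(K) = -519 + 3*(-3 - 1*19) = -519 + 3*(-3 - 19) = -519 + 3*(-22) = -519 - 66 = -585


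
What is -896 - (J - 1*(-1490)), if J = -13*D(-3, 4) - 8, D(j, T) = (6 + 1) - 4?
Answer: -2339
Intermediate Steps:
D(j, T) = 3 (D(j, T) = 7 - 4 = 3)
J = -47 (J = -13*3 - 8 = -39 - 8 = -47)
-896 - (J - 1*(-1490)) = -896 - (-47 - 1*(-1490)) = -896 - (-47 + 1490) = -896 - 1*1443 = -896 - 1443 = -2339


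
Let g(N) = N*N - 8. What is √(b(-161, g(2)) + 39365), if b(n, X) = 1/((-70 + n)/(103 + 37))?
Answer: 5*√1714713/33 ≈ 198.40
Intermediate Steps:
g(N) = -8 + N² (g(N) = N² - 8 = -8 + N²)
b(n, X) = 1/(-½ + n/140) (b(n, X) = 1/((-70 + n)/140) = 1/((-70 + n)*(1/140)) = 1/(-½ + n/140))
√(b(-161, g(2)) + 39365) = √(140/(-70 - 161) + 39365) = √(140/(-231) + 39365) = √(140*(-1/231) + 39365) = √(-20/33 + 39365) = √(1299025/33) = 5*√1714713/33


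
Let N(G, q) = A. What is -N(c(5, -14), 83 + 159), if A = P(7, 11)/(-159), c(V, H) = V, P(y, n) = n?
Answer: 11/159 ≈ 0.069182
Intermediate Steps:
A = -11/159 (A = 11/(-159) = 11*(-1/159) = -11/159 ≈ -0.069182)
N(G, q) = -11/159
-N(c(5, -14), 83 + 159) = -1*(-11/159) = 11/159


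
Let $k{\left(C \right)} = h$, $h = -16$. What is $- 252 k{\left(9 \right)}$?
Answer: $4032$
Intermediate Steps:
$k{\left(C \right)} = -16$
$- 252 k{\left(9 \right)} = \left(-252\right) \left(-16\right) = 4032$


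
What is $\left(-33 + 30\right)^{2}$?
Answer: $9$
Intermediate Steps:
$\left(-33 + 30\right)^{2} = \left(-3\right)^{2} = 9$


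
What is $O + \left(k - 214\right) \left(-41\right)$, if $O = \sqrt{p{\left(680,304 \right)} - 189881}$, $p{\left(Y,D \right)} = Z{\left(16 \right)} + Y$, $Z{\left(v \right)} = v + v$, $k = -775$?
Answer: $40549 + i \sqrt{189169} \approx 40549.0 + 434.94 i$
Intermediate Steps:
$Z{\left(v \right)} = 2 v$
$p{\left(Y,D \right)} = 32 + Y$ ($p{\left(Y,D \right)} = 2 \cdot 16 + Y = 32 + Y$)
$O = i \sqrt{189169}$ ($O = \sqrt{\left(32 + 680\right) - 189881} = \sqrt{712 - 189881} = \sqrt{-189169} = i \sqrt{189169} \approx 434.94 i$)
$O + \left(k - 214\right) \left(-41\right) = i \sqrt{189169} + \left(-775 - 214\right) \left(-41\right) = i \sqrt{189169} - -40549 = i \sqrt{189169} + 40549 = 40549 + i \sqrt{189169}$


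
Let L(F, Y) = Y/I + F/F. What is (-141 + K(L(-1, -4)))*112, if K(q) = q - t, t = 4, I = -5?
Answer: -80192/5 ≈ -16038.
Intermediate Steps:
L(F, Y) = 1 - Y/5 (L(F, Y) = Y/(-5) + F/F = Y*(-⅕) + 1 = -Y/5 + 1 = 1 - Y/5)
K(q) = -4 + q (K(q) = q - 1*4 = q - 4 = -4 + q)
(-141 + K(L(-1, -4)))*112 = (-141 + (-4 + (1 - ⅕*(-4))))*112 = (-141 + (-4 + (1 + ⅘)))*112 = (-141 + (-4 + 9/5))*112 = (-141 - 11/5)*112 = -716/5*112 = -80192/5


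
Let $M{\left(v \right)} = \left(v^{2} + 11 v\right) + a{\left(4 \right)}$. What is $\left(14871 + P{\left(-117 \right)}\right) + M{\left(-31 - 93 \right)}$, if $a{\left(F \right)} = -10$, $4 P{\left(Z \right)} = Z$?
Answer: $\frac{115375}{4} \approx 28844.0$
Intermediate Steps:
$P{\left(Z \right)} = \frac{Z}{4}$
$M{\left(v \right)} = -10 + v^{2} + 11 v$ ($M{\left(v \right)} = \left(v^{2} + 11 v\right) - 10 = -10 + v^{2} + 11 v$)
$\left(14871 + P{\left(-117 \right)}\right) + M{\left(-31 - 93 \right)} = \left(14871 + \frac{1}{4} \left(-117\right)\right) + \left(-10 + \left(-31 - 93\right)^{2} + 11 \left(-31 - 93\right)\right) = \left(14871 - \frac{117}{4}\right) + \left(-10 + \left(-31 - 93\right)^{2} + 11 \left(-31 - 93\right)\right) = \frac{59367}{4} + \left(-10 + \left(-124\right)^{2} + 11 \left(-124\right)\right) = \frac{59367}{4} - -14002 = \frac{59367}{4} + 14002 = \frac{115375}{4}$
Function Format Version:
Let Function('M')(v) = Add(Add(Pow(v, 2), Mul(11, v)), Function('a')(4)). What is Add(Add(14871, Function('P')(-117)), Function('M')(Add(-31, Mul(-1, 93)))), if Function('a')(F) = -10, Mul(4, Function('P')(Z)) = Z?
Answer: Rational(115375, 4) ≈ 28844.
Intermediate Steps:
Function('P')(Z) = Mul(Rational(1, 4), Z)
Function('M')(v) = Add(-10, Pow(v, 2), Mul(11, v)) (Function('M')(v) = Add(Add(Pow(v, 2), Mul(11, v)), -10) = Add(-10, Pow(v, 2), Mul(11, v)))
Add(Add(14871, Function('P')(-117)), Function('M')(Add(-31, Mul(-1, 93)))) = Add(Add(14871, Mul(Rational(1, 4), -117)), Add(-10, Pow(Add(-31, Mul(-1, 93)), 2), Mul(11, Add(-31, Mul(-1, 93))))) = Add(Add(14871, Rational(-117, 4)), Add(-10, Pow(Add(-31, -93), 2), Mul(11, Add(-31, -93)))) = Add(Rational(59367, 4), Add(-10, Pow(-124, 2), Mul(11, -124))) = Add(Rational(59367, 4), Add(-10, 15376, -1364)) = Add(Rational(59367, 4), 14002) = Rational(115375, 4)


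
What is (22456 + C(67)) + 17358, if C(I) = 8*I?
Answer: 40350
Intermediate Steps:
(22456 + C(67)) + 17358 = (22456 + 8*67) + 17358 = (22456 + 536) + 17358 = 22992 + 17358 = 40350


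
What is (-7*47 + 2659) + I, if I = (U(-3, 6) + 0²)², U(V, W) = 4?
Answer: 2346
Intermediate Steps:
I = 16 (I = (4 + 0²)² = (4 + 0)² = 4² = 16)
(-7*47 + 2659) + I = (-7*47 + 2659) + 16 = (-329 + 2659) + 16 = 2330 + 16 = 2346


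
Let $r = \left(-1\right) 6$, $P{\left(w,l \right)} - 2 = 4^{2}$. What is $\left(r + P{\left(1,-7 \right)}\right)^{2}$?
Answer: $144$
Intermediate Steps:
$P{\left(w,l \right)} = 18$ ($P{\left(w,l \right)} = 2 + 4^{2} = 2 + 16 = 18$)
$r = -6$
$\left(r + P{\left(1,-7 \right)}\right)^{2} = \left(-6 + 18\right)^{2} = 12^{2} = 144$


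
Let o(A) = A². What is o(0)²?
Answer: 0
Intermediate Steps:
o(0)² = (0²)² = 0² = 0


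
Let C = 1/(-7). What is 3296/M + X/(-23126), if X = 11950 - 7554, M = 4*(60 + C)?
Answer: 65774422/4844897 ≈ 13.576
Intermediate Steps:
C = -1/7 ≈ -0.14286
M = 1676/7 (M = 4*(60 - 1/7) = 4*(419/7) = 1676/7 ≈ 239.43)
X = 4396
3296/M + X/(-23126) = 3296/(1676/7) + 4396/(-23126) = 3296*(7/1676) + 4396*(-1/23126) = 5768/419 - 2198/11563 = 65774422/4844897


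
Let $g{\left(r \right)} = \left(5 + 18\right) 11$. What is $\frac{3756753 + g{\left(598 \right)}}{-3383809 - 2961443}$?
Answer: $- \frac{1878503}{3172626} \approx -0.5921$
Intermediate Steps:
$g{\left(r \right)} = 253$ ($g{\left(r \right)} = 23 \cdot 11 = 253$)
$\frac{3756753 + g{\left(598 \right)}}{-3383809 - 2961443} = \frac{3756753 + 253}{-3383809 - 2961443} = \frac{3757006}{-6345252} = 3757006 \left(- \frac{1}{6345252}\right) = - \frac{1878503}{3172626}$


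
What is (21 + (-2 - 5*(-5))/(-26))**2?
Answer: 273529/676 ≈ 404.63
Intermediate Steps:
(21 + (-2 - 5*(-5))/(-26))**2 = (21 + (-2 + 25)*(-1/26))**2 = (21 + 23*(-1/26))**2 = (21 - 23/26)**2 = (523/26)**2 = 273529/676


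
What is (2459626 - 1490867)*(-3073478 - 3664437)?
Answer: -6527415797485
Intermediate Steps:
(2459626 - 1490867)*(-3073478 - 3664437) = 968759*(-6737915) = -6527415797485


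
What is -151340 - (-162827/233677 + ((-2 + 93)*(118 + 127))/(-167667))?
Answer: -5929456818195736/39179921559 ≈ -1.5134e+5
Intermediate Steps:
-151340 - (-162827/233677 + ((-2 + 93)*(118 + 127))/(-167667)) = -151340 - (-162827*1/233677 + (91*245)*(-1/167667)) = -151340 - (-162827/233677 + 22295*(-1/167667)) = -151340 - (-162827/233677 - 22295/167667) = -151340 - 1*(-32510543324/39179921559) = -151340 + 32510543324/39179921559 = -5929456818195736/39179921559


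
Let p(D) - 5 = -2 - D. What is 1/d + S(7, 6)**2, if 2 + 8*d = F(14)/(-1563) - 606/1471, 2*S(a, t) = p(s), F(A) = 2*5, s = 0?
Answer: -11765715/11120468 ≈ -1.0580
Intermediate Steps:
p(D) = 3 - D (p(D) = 5 + (-2 - D) = 3 - D)
F(A) = 10
S(a, t) = 3/2 (S(a, t) = (3 - 1*0)/2 = (3 + 0)/2 = (1/2)*3 = 3/2)
d = -2780117/9196692 (d = -1/4 + (10/(-1563) - 606/1471)/8 = -1/4 + (10*(-1/1563) - 606*1/1471)/8 = -1/4 + (-10/1563 - 606/1471)/8 = -1/4 + (1/8)*(-961888/2299173) = -1/4 - 120236/2299173 = -2780117/9196692 ≈ -0.30230)
1/d + S(7, 6)**2 = 1/(-2780117/9196692) + (3/2)**2 = -9196692/2780117 + 9/4 = -11765715/11120468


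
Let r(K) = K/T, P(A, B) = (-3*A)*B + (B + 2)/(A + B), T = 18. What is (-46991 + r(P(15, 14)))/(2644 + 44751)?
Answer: -12273778/12370095 ≈ -0.99221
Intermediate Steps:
P(A, B) = (2 + B)/(A + B) - 3*A*B (P(A, B) = -3*A*B + (2 + B)/(A + B) = (2 + B)/(A + B) - 3*A*B)
r(K) = K/18
(-46991 + r(P(15, 14)))/(2644 + 44751) = (-46991 + ((2 + 14 - 3*15*14**2 - 3*14*15**2)/(15 + 14))/18)/(2644 + 44751) = (-46991 + ((2 + 14 - 3*15*196 - 3*14*225)/29)/18)/47395 = (-46991 + ((2 + 14 - 8820 - 9450)/29)/18)*(1/47395) = (-46991 + ((1/29)*(-18254))/18)*(1/47395) = (-46991 + (1/18)*(-18254/29))*(1/47395) = (-46991 - 9127/261)*(1/47395) = -12273778/261*1/47395 = -12273778/12370095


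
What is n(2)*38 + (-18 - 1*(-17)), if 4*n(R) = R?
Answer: 18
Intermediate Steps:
n(R) = R/4
n(2)*38 + (-18 - 1*(-17)) = ((1/4)*2)*38 + (-18 - 1*(-17)) = (1/2)*38 + (-18 + 17) = 19 - 1 = 18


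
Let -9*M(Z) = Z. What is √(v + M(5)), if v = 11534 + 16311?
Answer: 10*√2506/3 ≈ 166.87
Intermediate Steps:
M(Z) = -Z/9
v = 27845
√(v + M(5)) = √(27845 - ⅑*5) = √(27845 - 5/9) = √(250600/9) = 10*√2506/3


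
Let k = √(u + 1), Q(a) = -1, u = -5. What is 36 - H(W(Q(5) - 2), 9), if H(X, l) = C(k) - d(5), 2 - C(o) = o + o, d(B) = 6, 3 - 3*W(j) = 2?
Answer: 40 + 4*I ≈ 40.0 + 4.0*I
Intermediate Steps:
W(j) = ⅓ (W(j) = 1 - ⅓*2 = 1 - ⅔ = ⅓)
k = 2*I (k = √(-5 + 1) = √(-4) = 2*I ≈ 2.0*I)
C(o) = 2 - 2*o (C(o) = 2 - (o + o) = 2 - 2*o)
H(X, l) = -4 - 4*I (H(X, l) = (2 - 4*I) - 1*6 = (2 - 4*I) - 6 = -4 - 4*I)
36 - H(W(Q(5) - 2), 9) = 36 - (-4 - 4*I) = 36 + (4 + 4*I) = 40 + 4*I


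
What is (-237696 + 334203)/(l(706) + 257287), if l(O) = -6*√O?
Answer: 24829996509/66196574953 + 579042*√706/66196574953 ≈ 0.37533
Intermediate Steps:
(-237696 + 334203)/(l(706) + 257287) = (-237696 + 334203)/(-6*√706 + 257287) = 96507/(257287 - 6*√706)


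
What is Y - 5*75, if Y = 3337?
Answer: 2962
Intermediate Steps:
Y - 5*75 = 3337 - 5*75 = 3337 - 1*375 = 3337 - 375 = 2962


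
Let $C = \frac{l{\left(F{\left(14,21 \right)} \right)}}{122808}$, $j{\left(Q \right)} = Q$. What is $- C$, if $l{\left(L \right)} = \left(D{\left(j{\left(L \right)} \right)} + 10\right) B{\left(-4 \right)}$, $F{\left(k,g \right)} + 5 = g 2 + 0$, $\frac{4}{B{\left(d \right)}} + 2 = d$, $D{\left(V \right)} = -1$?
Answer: $\frac{1}{20468} \approx 4.8857 \cdot 10^{-5}$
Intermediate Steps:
$B{\left(d \right)} = \frac{4}{-2 + d}$
$F{\left(k,g \right)} = -5 + 2 g$ ($F{\left(k,g \right)} = -5 + \left(g 2 + 0\right) = -5 + \left(2 g + 0\right) = -5 + 2 g$)
$l{\left(L \right)} = -6$ ($l{\left(L \right)} = \left(-1 + 10\right) \frac{4}{-2 - 4} = 9 \frac{4}{-6} = 9 \cdot 4 \left(- \frac{1}{6}\right) = 9 \left(- \frac{2}{3}\right) = -6$)
$C = - \frac{1}{20468}$ ($C = - \frac{6}{122808} = \left(-6\right) \frac{1}{122808} = - \frac{1}{20468} \approx -4.8857 \cdot 10^{-5}$)
$- C = \left(-1\right) \left(- \frac{1}{20468}\right) = \frac{1}{20468}$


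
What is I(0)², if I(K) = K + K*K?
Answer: 0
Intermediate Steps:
I(K) = K + K²
I(0)² = (0*(1 + 0))² = (0*1)² = 0² = 0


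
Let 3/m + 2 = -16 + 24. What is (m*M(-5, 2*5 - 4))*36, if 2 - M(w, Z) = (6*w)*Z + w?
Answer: 3366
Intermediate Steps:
M(w, Z) = 2 - w - 6*Z*w (M(w, Z) = 2 - ((6*w)*Z + w) = 2 - (6*Z*w + w) = 2 - (w + 6*Z*w) = 2 + (-w - 6*Z*w) = 2 - w - 6*Z*w)
m = ½ (m = 3/(-2 + (-16 + 24)) = 3/(-2 + 8) = 3/6 = 3*(⅙) = ½ ≈ 0.50000)
(m*M(-5, 2*5 - 4))*36 = ((2 - 1*(-5) - 6*(2*5 - 4)*(-5))/2)*36 = ((2 + 5 - 6*(10 - 4)*(-5))/2)*36 = ((2 + 5 - 6*6*(-5))/2)*36 = ((2 + 5 + 180)/2)*36 = ((½)*187)*36 = (187/2)*36 = 3366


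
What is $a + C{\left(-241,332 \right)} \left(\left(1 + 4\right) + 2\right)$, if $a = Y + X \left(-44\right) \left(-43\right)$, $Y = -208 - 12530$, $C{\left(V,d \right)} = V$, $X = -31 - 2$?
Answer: $-76861$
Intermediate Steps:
$X = -33$
$Y = -12738$ ($Y = -208 - 12530 = -12738$)
$a = -75174$ ($a = -12738 + \left(-33\right) \left(-44\right) \left(-43\right) = -12738 + 1452 \left(-43\right) = -12738 - 62436 = -75174$)
$a + C{\left(-241,332 \right)} \left(\left(1 + 4\right) + 2\right) = -75174 - 241 \left(\left(1 + 4\right) + 2\right) = -75174 - 241 \left(5 + 2\right) = -75174 - 1687 = -76861$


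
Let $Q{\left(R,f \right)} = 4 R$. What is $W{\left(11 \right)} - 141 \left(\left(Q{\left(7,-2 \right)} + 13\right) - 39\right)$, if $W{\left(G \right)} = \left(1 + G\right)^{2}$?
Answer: $-138$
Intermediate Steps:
$W{\left(11 \right)} - 141 \left(\left(Q{\left(7,-2 \right)} + 13\right) - 39\right) = \left(1 + 11\right)^{2} - 141 \left(\left(4 \cdot 7 + 13\right) - 39\right) = 12^{2} - 141 \left(\left(28 + 13\right) - 39\right) = 144 - 141 \left(41 - 39\right) = 144 - 282 = -138$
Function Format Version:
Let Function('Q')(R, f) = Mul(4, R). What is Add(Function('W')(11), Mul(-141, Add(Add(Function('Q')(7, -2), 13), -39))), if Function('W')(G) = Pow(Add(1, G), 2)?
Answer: -138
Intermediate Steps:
Add(Function('W')(11), Mul(-141, Add(Add(Function('Q')(7, -2), 13), -39))) = Add(Pow(Add(1, 11), 2), Mul(-141, Add(Add(Mul(4, 7), 13), -39))) = Add(Pow(12, 2), Mul(-141, Add(Add(28, 13), -39))) = Add(144, Mul(-141, Add(41, -39))) = Add(144, Mul(-141, 2)) = Add(144, -282) = -138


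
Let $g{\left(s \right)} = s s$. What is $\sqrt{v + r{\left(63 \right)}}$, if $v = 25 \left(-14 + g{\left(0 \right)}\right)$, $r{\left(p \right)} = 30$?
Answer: $8 i \sqrt{5} \approx 17.889 i$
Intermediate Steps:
$g{\left(s \right)} = s^{2}$
$v = -350$ ($v = 25 \left(-14 + 0^{2}\right) = 25 \left(-14 + 0\right) = 25 \left(-14\right) = -350$)
$\sqrt{v + r{\left(63 \right)}} = \sqrt{-350 + 30} = \sqrt{-320} = 8 i \sqrt{5}$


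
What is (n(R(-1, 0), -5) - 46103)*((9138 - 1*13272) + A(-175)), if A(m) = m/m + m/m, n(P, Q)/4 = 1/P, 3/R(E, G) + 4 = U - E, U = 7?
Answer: 571426676/3 ≈ 1.9048e+8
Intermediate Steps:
R(E, G) = 3/(3 - E) (R(E, G) = 3/(-4 + (7 - E)) = 3/(3 - E))
n(P, Q) = 4/P
A(m) = 2 (A(m) = 1 + 1 = 2)
(n(R(-1, 0), -5) - 46103)*((9138 - 1*13272) + A(-175)) = (4/((-3/(-3 - 1))) - 46103)*((9138 - 1*13272) + 2) = (4/((-3/(-4))) - 46103)*((9138 - 13272) + 2) = (4/((-3*(-¼))) - 46103)*(-4134 + 2) = (4/(¾) - 46103)*(-4132) = (4*(4/3) - 46103)*(-4132) = (16/3 - 46103)*(-4132) = -138293/3*(-4132) = 571426676/3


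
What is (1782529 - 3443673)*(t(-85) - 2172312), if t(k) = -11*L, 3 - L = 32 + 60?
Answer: 3606896784952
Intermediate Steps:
L = -89 (L = 3 - (32 + 60) = 3 - 1*92 = 3 - 92 = -89)
t(k) = 979 (t(k) = -11*(-89) = 979)
(1782529 - 3443673)*(t(-85) - 2172312) = (1782529 - 3443673)*(979 - 2172312) = -1661144*(-2171333) = 3606896784952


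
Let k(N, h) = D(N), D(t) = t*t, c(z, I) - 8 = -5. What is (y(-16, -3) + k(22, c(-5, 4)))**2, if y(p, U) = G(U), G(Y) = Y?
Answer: 231361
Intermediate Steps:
y(p, U) = U
c(z, I) = 3 (c(z, I) = 8 - 5 = 3)
D(t) = t**2
k(N, h) = N**2
(y(-16, -3) + k(22, c(-5, 4)))**2 = (-3 + 22**2)**2 = (-3 + 484)**2 = 481**2 = 231361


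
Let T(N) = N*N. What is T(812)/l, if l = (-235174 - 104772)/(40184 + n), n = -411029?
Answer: 122257212840/169973 ≈ 7.1927e+5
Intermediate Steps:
l = 339946/370845 (l = (-235174 - 104772)/(40184 - 411029) = -339946/(-370845) = -339946*(-1/370845) = 339946/370845 ≈ 0.91668)
T(N) = N**2
T(812)/l = 812**2/(339946/370845) = 659344*(370845/339946) = 122257212840/169973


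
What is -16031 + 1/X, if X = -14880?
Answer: -238541281/14880 ≈ -16031.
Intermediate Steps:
-16031 + 1/X = -16031 + 1/(-14880) = -16031 - 1/14880 = -238541281/14880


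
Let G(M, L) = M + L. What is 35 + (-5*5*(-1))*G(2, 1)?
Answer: 110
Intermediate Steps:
G(M, L) = L + M
35 + (-5*5*(-1))*G(2, 1) = 35 + (-5*5*(-1))*(1 + 2) = 35 - 25*(-1)*3 = 35 + 25*3 = 35 + 75 = 110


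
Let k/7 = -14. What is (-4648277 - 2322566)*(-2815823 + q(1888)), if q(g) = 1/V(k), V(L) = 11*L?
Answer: 1923608685415035/98 ≈ 1.9629e+13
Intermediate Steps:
k = -98 (k = 7*(-14) = -98)
q(g) = -1/1078 (q(g) = 1/(11*(-98)) = 1/(-1078) = -1/1078)
(-4648277 - 2322566)*(-2815823 + q(1888)) = (-4648277 - 2322566)*(-2815823 - 1/1078) = -6970843*(-3035457195/1078) = 1923608685415035/98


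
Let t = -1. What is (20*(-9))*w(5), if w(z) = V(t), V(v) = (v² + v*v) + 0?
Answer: -360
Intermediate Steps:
V(v) = 2*v² (V(v) = (v² + v²) + 0 = 2*v² + 0 = 2*v²)
w(z) = 2 (w(z) = 2*(-1)² = 2*1 = 2)
(20*(-9))*w(5) = (20*(-9))*2 = -180*2 = -360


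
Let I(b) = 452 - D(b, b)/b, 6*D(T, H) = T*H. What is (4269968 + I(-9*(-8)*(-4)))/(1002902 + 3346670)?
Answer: 1067617/1087393 ≈ 0.98181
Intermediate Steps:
D(T, H) = H*T/6 (D(T, H) = (T*H)/6 = (H*T)/6 = H*T/6)
I(b) = 452 - b/6 (I(b) = 452 - b*b/6/b = 452 - b²/6/b = 452 - b/6)
(4269968 + I(-9*(-8)*(-4)))/(1002902 + 3346670) = (4269968 + (452 - (-9*(-8))*(-4)/6))/(1002902 + 3346670) = (4269968 + (452 - 12*(-4)))/4349572 = (4269968 + (452 - ⅙*(-288)))*(1/4349572) = (4269968 + (452 + 48))*(1/4349572) = (4269968 + 500)*(1/4349572) = 4270468*(1/4349572) = 1067617/1087393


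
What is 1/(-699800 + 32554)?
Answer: -1/667246 ≈ -1.4987e-6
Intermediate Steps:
1/(-699800 + 32554) = 1/(-667246) = -1/667246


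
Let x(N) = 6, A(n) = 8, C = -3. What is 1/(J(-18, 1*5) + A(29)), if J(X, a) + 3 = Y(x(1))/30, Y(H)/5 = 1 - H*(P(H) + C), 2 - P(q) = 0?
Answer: 6/37 ≈ 0.16216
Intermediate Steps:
P(q) = 2 (P(q) = 2 - 1*0 = 2 + 0 = 2)
Y(H) = 5 + 5*H (Y(H) = 5*(1 - H*(2 - 3)) = 5*(1 - H*(-1)) = 5*(1 - (-1)*H) = 5*(1 + H) = 5 + 5*H)
J(X, a) = -11/6 (J(X, a) = -3 + (5 + 5*6)/30 = -3 + (5 + 30)*(1/30) = -3 + 35*(1/30) = -3 + 7/6 = -11/6)
1/(J(-18, 1*5) + A(29)) = 1/(-11/6 + 8) = 1/(37/6) = 6/37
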